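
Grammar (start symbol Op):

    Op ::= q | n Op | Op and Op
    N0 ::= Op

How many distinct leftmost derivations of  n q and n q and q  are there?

7

Parse trees for n q and n q and q:
  [Op n [Op [Op q] and [Op n [Op [Op q] and [Op q]]]]]
  [Op n [Op [Op q] and [Op [Op n [Op q]] and [Op q]]]]
  [Op n [Op [Op [Op q] and [Op n [Op q]]] and [Op q]]]
  [Op [Op n [Op q]] and [Op n [Op [Op q] and [Op q]]]]
  [Op [Op n [Op q]] and [Op [Op n [Op q]] and [Op q]]]
  [Op [Op n [Op [Op q] and [Op n [Op q]]]] and [Op q]]
  [Op [Op [Op n [Op q]] and [Op n [Op q]]] and [Op q]]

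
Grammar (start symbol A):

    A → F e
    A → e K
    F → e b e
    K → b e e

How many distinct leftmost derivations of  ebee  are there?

Parse trees for ebee:
  [A [F e b e] e]
  [A e [K b e e]]

2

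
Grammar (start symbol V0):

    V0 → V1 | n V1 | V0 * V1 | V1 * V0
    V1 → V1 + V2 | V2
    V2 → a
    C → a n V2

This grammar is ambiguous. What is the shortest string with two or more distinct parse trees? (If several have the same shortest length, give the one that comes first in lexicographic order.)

a * a

length 1: no string has ≥2 trees
length 2: no string has ≥2 trees
length 3: a * a has 2 parse trees

Two derivations of a * a:
  V0 ⇒ V0 * V1 ⇒ V1 * V1 ⇒ V2 * V1 ⇒ a * V1 ⇒ a * V2 ⇒ a * a
  V0 ⇒ V1 * V0 ⇒ V2 * V0 ⇒ a * V0 ⇒ a * V1 ⇒ a * V2 ⇒ a * a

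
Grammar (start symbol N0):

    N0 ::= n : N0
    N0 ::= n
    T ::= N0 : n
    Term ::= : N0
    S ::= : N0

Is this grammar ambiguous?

Unambiguous

(T, S, Term are unreachable from N0, so their rules don't affect L(N0).) Right-recursive list with a separator: after each atom, whether the separator follows determines the rule. One parse per string.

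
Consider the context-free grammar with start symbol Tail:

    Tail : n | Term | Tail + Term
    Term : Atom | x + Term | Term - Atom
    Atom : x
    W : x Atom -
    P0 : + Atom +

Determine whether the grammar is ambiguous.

Ambiguous

Witness: x + x

Derivation 1: Tail ⇒ Term ⇒ x + Term ⇒ x + Atom ⇒ x + x
Derivation 2: Tail ⇒ Tail + Term ⇒ Term + Term ⇒ Atom + Term ⇒ x + Term ⇒ x + Atom ⇒ x + x

Two distinct leftmost derivations for the same string.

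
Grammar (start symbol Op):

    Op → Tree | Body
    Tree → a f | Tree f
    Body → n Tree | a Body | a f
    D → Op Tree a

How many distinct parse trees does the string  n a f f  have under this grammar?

Parse trees for n a f f:
  [Op [Body n [Tree [Tree a f] f]]]

1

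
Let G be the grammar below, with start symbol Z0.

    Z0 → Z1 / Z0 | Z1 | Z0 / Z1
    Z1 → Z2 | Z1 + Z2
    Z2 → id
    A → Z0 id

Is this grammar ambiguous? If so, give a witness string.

Witness: id / id

Derivation 1: Z0 ⇒ Z1 / Z0 ⇒ Z2 / Z0 ⇒ id / Z0 ⇒ id / Z1 ⇒ id / Z2 ⇒ id / id
Derivation 2: Z0 ⇒ Z0 / Z1 ⇒ Z1 / Z1 ⇒ Z2 / Z1 ⇒ id / Z1 ⇒ id / Z2 ⇒ id / id

Two distinct leftmost derivations for the same string.

Ambiguous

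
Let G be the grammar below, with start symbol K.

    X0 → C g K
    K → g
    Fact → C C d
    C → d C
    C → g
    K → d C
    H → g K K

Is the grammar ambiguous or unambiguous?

(H, Fact, X0 are unreachable from K, so their rules don't affect L(K).) Each reachable nonterminal has at most one production per leading terminal, and all productions are right-linear; the derivation is determined token-by-token.

Unambiguous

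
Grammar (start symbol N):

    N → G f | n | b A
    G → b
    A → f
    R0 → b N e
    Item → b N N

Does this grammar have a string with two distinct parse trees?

Ambiguous

Witness: b f

Derivation 1: N ⇒ G f ⇒ b f
Derivation 2: N ⇒ b A ⇒ b f

Two distinct leftmost derivations for the same string.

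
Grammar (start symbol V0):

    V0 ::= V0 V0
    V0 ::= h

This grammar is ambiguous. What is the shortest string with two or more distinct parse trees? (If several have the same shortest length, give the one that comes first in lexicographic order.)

h h h

length 1: no string has ≥2 trees
length 2: no string has ≥2 trees
length 3: h h h has 2 parse trees

Two derivations of h h h:
  V0 ⇒ V0 V0 ⇒ V0 V0 V0 ⇒ h V0 V0 ⇒ h h V0 ⇒ h h h
  V0 ⇒ V0 V0 ⇒ h V0 ⇒ h V0 V0 ⇒ h h V0 ⇒ h h h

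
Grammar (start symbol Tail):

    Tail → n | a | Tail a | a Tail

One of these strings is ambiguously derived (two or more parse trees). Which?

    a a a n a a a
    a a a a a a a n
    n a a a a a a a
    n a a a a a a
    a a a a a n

a a a n a a a

a a a n a a a: 20 trees
a a a a a a a n: 1 tree
n a a a a a a a: 1 tree
n a a a a a a: 1 tree
a a a a a n: 1 tree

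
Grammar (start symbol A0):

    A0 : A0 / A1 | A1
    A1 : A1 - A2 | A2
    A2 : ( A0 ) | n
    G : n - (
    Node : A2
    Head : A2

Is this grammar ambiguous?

Only A0, A1, A2 are reachable from A0; ignoring the rest: A0 → A0 / A1 | A1  ;  A1 → A1 - A2 | A2  — a left-associative chain with A2 at the bottom. Each string factors uniquely by precedence.

Unambiguous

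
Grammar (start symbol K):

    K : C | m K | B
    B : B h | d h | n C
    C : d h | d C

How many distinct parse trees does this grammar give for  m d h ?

2

Parse trees for m d h:
  [K m [K [C d h]]]
  [K m [K [B d h]]]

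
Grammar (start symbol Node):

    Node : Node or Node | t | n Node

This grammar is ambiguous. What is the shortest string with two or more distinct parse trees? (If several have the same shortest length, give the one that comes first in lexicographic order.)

n t or t

length 1: no string has ≥2 trees
length 2: no string has ≥2 trees
length 3: no string has ≥2 trees
length 4: n t or t has 2 parse trees

Two derivations of n t or t:
  Node ⇒ Node or Node ⇒ n Node or Node ⇒ n t or Node ⇒ n t or t
  Node ⇒ n Node ⇒ n Node or Node ⇒ n t or Node ⇒ n t or t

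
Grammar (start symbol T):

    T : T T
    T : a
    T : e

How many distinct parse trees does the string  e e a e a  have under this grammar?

Parse trees for e e a e a (showing first 6 of 14):
  [T [T e] [T [T e] [T [T a] [T [T e] [T a]]]]]
  [T [T e] [T [T e] [T [T [T a] [T e]] [T a]]]]
  [T [T e] [T [T [T e] [T a]] [T [T e] [T a]]]]
  [T [T e] [T [T [T e] [T [T a] [T e]]] [T a]]]
  [T [T e] [T [T [T [T e] [T a]] [T e]] [T a]]]
  [T [T [T e] [T e]] [T [T a] [T [T e] [T a]]]]

14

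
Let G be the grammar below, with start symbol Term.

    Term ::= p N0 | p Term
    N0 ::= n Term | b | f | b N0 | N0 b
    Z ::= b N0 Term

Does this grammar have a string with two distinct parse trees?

Witness: p b b

Derivation 1: Term ⇒ p N0 ⇒ p b N0 ⇒ p b b
Derivation 2: Term ⇒ p N0 ⇒ p N0 b ⇒ p b b

Two distinct leftmost derivations for the same string.

Ambiguous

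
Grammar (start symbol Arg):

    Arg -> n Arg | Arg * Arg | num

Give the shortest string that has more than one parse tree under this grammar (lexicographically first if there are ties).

length 1: no string has ≥2 trees
length 2: no string has ≥2 trees
length 3: no string has ≥2 trees
length 4: n num * num has 2 parse trees

Two derivations of n num * num:
  Arg ⇒ n Arg ⇒ n Arg * Arg ⇒ n num * Arg ⇒ n num * num
  Arg ⇒ Arg * Arg ⇒ n Arg * Arg ⇒ n num * Arg ⇒ n num * num

n num * num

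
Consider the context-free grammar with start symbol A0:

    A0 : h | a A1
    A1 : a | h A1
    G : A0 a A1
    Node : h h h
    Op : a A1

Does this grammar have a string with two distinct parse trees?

Unambiguous

Only A0, A1 are reachable from A0; ignoring the rest: The reachable rules are right-linear with at most one rule per (nonterminal, next-terminal) pair. Each input token forces the next rule, so parsing is deterministic.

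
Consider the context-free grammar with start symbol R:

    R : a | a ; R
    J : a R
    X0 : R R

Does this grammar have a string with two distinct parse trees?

Unambiguous

Only R is reachable from R; ignoring the rest: The reachable grammar is A → atom sep A | atom. Each atom is followed by either the separator (recurse) or end-of-string (stop) — no choice point.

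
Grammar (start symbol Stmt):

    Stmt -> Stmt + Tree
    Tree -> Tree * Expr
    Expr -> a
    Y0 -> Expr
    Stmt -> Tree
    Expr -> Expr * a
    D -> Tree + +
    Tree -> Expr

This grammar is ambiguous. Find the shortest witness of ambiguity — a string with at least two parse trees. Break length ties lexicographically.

a * a

length 1: no string has ≥2 trees
length 3: a * a has 2 parse trees

Two derivations of a * a:
  Stmt ⇒ Tree ⇒ Tree * Expr ⇒ Expr * Expr ⇒ a * Expr ⇒ a * a
  Stmt ⇒ Tree ⇒ Expr ⇒ Expr * a ⇒ a * a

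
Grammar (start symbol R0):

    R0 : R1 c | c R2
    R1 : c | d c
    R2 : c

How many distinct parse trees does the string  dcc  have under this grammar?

Parse trees for dcc:
  [R0 [R1 d c] c]

1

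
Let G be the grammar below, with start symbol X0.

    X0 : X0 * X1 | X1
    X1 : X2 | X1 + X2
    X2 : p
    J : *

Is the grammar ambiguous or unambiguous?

Only X0, X1, X2 are reachable from X0; ignoring the rest: This is a standard precedence ladder (X0 over X1 over X2), with each level left-recursive on its own operator ('*' at X0, '+' at X1). That structure is LR(1), hence unambiguous.

Unambiguous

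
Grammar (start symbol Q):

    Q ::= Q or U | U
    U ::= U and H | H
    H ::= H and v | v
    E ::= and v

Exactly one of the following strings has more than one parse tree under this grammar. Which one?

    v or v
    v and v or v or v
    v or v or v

v or v: 1 tree
v and v or v or v: 2 trees
v or v or v: 1 tree

v and v or v or v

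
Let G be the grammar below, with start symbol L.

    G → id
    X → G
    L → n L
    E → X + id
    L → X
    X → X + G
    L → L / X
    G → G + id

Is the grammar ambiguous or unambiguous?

Witness: id + id

Derivation 1: L ⇒ X ⇒ G ⇒ G + id ⇒ id + id
Derivation 2: L ⇒ X ⇒ X + G ⇒ G + G ⇒ id + G ⇒ id + id

Two distinct leftmost derivations for the same string.

Ambiguous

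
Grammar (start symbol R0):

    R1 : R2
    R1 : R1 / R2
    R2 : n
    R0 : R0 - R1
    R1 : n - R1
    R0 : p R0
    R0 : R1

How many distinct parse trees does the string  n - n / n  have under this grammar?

Parse trees for n - n / n:
  [R0 [R0 [R1 [R2 n]]] - [R1 [R1 [R2 n]] / [R2 n]]]
  [R0 [R1 [R1 n - [R1 [R2 n]]] / [R2 n]]]
  [R0 [R1 n - [R1 [R1 [R2 n]] / [R2 n]]]]

3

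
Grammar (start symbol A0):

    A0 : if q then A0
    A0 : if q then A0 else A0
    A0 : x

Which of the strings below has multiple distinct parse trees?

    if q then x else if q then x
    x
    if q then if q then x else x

if q then x else if q then x: 1 tree
x: 1 tree
if q then if q then x else x: 2 trees

if q then if q then x else x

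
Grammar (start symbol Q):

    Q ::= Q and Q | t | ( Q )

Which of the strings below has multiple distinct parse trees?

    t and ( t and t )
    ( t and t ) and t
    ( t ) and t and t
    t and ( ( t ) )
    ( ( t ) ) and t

( t ) and t and t

t and ( t and t ): 1 tree
( t and t ) and t: 1 tree
( t ) and t and t: 2 trees
t and ( ( t ) ): 1 tree
( ( t ) ) and t: 1 tree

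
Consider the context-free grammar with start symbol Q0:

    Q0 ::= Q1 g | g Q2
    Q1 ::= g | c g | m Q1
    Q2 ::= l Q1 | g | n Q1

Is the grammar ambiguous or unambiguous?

Ambiguous

Witness: g g

Derivation 1: Q0 ⇒ Q1 g ⇒ g g
Derivation 2: Q0 ⇒ g Q2 ⇒ g g

Two distinct leftmost derivations for the same string.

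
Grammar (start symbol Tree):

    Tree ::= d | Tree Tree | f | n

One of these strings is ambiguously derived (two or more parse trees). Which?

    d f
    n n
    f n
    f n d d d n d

d f: 1 tree
n n: 1 tree
f n: 1 tree
f n d d d n d: 132 trees

f n d d d n d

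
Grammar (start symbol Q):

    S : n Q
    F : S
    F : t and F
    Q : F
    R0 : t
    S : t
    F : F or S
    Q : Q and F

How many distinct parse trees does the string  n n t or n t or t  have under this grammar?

9

Parse trees for n n t or n t or t (showing first 6 of 9):
  [Q [F [S n [Q [F [S n [Q [F [F [S t]] or [S n [Q [F [F [S t]] or [S t]]]]]]]]]]]]
  [Q [F [S n [Q [F [S n [Q [F [F [F [S t]] or [S n [Q [F [S t]]]]] or [S t]]]]]]]]]
  [Q [F [S n [Q [F [F [S n [Q [F [S t]]]]] or [S n [Q [F [F [S t]] or [S t]]]]]]]]]
  [Q [F [S n [Q [F [F [S n [Q [F [F [S t]] or [S n [Q [F [S t]]]]]]]] or [S t]]]]]]
  [Q [F [S n [Q [F [F [F [S n [Q [F [S t]]]]] or [S n [Q [F [S t]]]]] or [S t]]]]]]
  [Q [F [F [S n [Q [F [S n [Q [F [S t]]]]]]]] or [S n [Q [F [F [S t]] or [S t]]]]]]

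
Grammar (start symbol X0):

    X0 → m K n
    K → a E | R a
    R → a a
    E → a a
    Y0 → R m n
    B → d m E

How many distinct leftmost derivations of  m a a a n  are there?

Parse trees for m a a a n:
  [X0 m [K a [E a a]] n]
  [X0 m [K [R a a] a] n]

2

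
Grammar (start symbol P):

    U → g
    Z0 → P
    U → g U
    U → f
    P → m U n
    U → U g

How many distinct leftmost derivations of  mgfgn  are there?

Parse trees for mgfgn:
  [P m [U g [U [U f] g]] n]
  [P m [U [U g [U f]] g] n]

2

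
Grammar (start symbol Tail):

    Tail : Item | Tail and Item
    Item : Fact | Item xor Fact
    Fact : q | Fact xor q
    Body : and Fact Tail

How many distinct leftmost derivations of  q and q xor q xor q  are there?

4

Parse trees for q and q xor q xor q:
  [Tail [Tail [Item [Fact q]]] and [Item [Fact [Fact [Fact q] xor q] xor q]]]
  [Tail [Tail [Item [Fact q]]] and [Item [Item [Fact q]] xor [Fact [Fact q] xor q]]]
  [Tail [Tail [Item [Fact q]]] and [Item [Item [Fact [Fact q] xor q]] xor [Fact q]]]
  [Tail [Tail [Item [Fact q]]] and [Item [Item [Item [Fact q]] xor [Fact q]] xor [Fact q]]]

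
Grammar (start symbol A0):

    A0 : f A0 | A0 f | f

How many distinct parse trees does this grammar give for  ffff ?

8

Parse trees for ffff:
  [A0 f [A0 f [A0 f [A0 f]]]]
  [A0 f [A0 f [A0 [A0 f] f]]]
  [A0 f [A0 [A0 f [A0 f]] f]]
  [A0 f [A0 [A0 [A0 f] f] f]]
  [A0 [A0 f [A0 f [A0 f]]] f]
  [A0 [A0 f [A0 [A0 f] f]] f]
  [A0 [A0 [A0 f [A0 f]] f] f]
  [A0 [A0 [A0 [A0 f] f] f] f]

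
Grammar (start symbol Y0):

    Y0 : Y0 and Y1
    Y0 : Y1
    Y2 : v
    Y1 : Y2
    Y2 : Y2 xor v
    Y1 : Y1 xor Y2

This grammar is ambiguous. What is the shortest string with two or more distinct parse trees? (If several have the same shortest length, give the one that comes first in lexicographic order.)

length 1: no string has ≥2 trees
length 3: v xor v has 2 parse trees

Two derivations of v xor v:
  Y0 ⇒ Y1 ⇒ Y2 ⇒ Y2 xor v ⇒ v xor v
  Y0 ⇒ Y1 ⇒ Y1 xor Y2 ⇒ Y2 xor Y2 ⇒ v xor Y2 ⇒ v xor v

v xor v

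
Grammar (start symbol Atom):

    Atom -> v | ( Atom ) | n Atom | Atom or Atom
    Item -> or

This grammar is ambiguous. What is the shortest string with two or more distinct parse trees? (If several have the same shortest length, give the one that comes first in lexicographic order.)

n v or v

length 1: no string has ≥2 trees
length 2: no string has ≥2 trees
length 3: no string has ≥2 trees
length 4: n v or v has 2 parse trees

Two derivations of n v or v:
  Atom ⇒ n Atom ⇒ n Atom or Atom ⇒ n v or Atom ⇒ n v or v
  Atom ⇒ Atom or Atom ⇒ n Atom or Atom ⇒ n v or Atom ⇒ n v or v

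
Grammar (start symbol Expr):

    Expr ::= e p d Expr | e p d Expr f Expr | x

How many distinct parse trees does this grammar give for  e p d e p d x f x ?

Parse trees for e p d e p d x f x:
  [Expr e p d [Expr e p d [Expr x] f [Expr x]]]
  [Expr e p d [Expr e p d [Expr x]] f [Expr x]]

2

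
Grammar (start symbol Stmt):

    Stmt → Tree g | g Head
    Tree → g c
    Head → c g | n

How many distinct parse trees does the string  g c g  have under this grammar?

2

Parse trees for g c g:
  [Stmt [Tree g c] g]
  [Stmt g [Head c g]]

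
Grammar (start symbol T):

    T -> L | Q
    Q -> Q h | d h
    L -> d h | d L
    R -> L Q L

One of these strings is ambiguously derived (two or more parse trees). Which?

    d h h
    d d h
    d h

d h h: 1 tree
d d h: 1 tree
d h: 2 trees

d h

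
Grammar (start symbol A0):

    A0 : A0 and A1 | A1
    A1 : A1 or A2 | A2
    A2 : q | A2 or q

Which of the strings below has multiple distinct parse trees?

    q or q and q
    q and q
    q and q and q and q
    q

q or q and q

q or q and q: 2 trees
q and q: 1 tree
q and q and q and q: 1 tree
q: 1 tree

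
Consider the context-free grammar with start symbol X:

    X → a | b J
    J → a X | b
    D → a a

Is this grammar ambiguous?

Unambiguous

(D is unreachable from X, so its rules don't affect L(X).) The reachable rules are right-linear with at most one rule per (nonterminal, next-terminal) pair. Each input token forces the next rule, so parsing is deterministic.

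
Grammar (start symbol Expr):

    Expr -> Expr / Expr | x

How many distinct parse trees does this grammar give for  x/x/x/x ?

5

Parse trees for x/x/x/x:
  [Expr [Expr x] / [Expr [Expr x] / [Expr [Expr x] / [Expr x]]]]
  [Expr [Expr x] / [Expr [Expr [Expr x] / [Expr x]] / [Expr x]]]
  [Expr [Expr [Expr x] / [Expr x]] / [Expr [Expr x] / [Expr x]]]
  [Expr [Expr [Expr x] / [Expr [Expr x] / [Expr x]]] / [Expr x]]
  [Expr [Expr [Expr [Expr x] / [Expr x]] / [Expr x]] / [Expr x]]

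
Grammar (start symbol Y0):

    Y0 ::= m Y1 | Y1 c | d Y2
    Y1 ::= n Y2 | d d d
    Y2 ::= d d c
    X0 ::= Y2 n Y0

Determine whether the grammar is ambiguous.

Witness: d d d c

Derivation 1: Y0 ⇒ Y1 c ⇒ d d d c
Derivation 2: Y0 ⇒ d Y2 ⇒ d d d c

Two distinct leftmost derivations for the same string.

Ambiguous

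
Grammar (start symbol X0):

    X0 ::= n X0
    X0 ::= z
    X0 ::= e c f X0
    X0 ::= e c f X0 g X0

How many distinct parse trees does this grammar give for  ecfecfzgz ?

Parse trees for ecfecfzgz:
  [X0 e c f [X0 e c f [X0 z] g [X0 z]]]
  [X0 e c f [X0 e c f [X0 z]] g [X0 z]]

2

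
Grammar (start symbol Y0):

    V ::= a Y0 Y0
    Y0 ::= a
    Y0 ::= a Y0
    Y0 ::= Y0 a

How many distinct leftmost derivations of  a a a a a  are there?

16

Parse trees for a a a a a (showing first 6 of 16):
  [Y0 a [Y0 a [Y0 a [Y0 a [Y0 a]]]]]
  [Y0 a [Y0 a [Y0 a [Y0 [Y0 a] a]]]]
  [Y0 a [Y0 a [Y0 [Y0 a [Y0 a]] a]]]
  [Y0 a [Y0 a [Y0 [Y0 [Y0 a] a] a]]]
  [Y0 a [Y0 [Y0 a [Y0 a [Y0 a]]] a]]
  [Y0 a [Y0 [Y0 a [Y0 [Y0 a] a]] a]]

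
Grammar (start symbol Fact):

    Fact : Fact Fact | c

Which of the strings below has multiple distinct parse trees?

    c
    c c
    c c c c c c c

c c c c c c c

c: 1 tree
c c: 1 tree
c c c c c c c: 132 trees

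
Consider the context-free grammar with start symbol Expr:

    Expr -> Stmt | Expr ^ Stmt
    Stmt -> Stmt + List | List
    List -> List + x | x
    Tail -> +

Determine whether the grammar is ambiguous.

Witness: x + x

Derivation 1: Expr ⇒ Stmt ⇒ Stmt + List ⇒ List + List ⇒ x + List ⇒ x + x
Derivation 2: Expr ⇒ Stmt ⇒ List ⇒ List + x ⇒ x + x

Two distinct leftmost derivations for the same string.

Ambiguous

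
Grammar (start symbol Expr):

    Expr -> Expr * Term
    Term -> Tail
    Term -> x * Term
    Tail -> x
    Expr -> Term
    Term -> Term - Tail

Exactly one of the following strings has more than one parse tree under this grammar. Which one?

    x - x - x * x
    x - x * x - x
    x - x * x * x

x - x - x * x: 1 tree
x - x * x - x: 1 tree
x - x * x * x: 2 trees

x - x * x * x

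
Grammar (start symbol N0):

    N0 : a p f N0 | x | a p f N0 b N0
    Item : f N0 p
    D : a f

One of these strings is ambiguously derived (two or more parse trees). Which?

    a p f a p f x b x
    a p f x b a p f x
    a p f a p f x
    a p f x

a p f a p f x b x

a p f a p f x b x: 2 trees
a p f x b a p f x: 1 tree
a p f a p f x: 1 tree
a p f x: 1 tree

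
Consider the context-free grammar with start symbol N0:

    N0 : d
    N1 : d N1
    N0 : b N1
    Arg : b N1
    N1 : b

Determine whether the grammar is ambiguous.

Unambiguous

Only N0, N1 are reachable from N0; ignoring the rest: The reachable rules are right-linear with at most one rule per (nonterminal, next-terminal) pair. Each input token forces the next rule, so parsing is deterministic.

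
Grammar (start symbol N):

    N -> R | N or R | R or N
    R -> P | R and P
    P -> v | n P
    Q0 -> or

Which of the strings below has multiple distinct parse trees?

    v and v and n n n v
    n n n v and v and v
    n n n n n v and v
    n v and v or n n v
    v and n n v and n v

v and v and n n n v: 1 tree
n n n v and v and v: 1 tree
n n n n n v and v: 1 tree
n v and v or n n v: 2 trees
v and n n v and n v: 1 tree

n v and v or n n v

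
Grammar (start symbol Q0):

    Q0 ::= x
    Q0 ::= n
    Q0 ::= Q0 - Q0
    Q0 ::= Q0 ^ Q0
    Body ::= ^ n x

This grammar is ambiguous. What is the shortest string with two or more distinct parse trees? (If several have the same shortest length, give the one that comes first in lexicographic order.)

n - n - n

length 1: no string has ≥2 trees
length 3: no string has ≥2 trees
length 5: n - n - n has 2 parse trees

Two derivations of n - n - n:
  Q0 ⇒ Q0 - Q0 ⇒ n - Q0 ⇒ n - Q0 - Q0 ⇒ n - n - Q0 ⇒ n - n - n
  Q0 ⇒ Q0 - Q0 ⇒ Q0 - Q0 - Q0 ⇒ n - Q0 - Q0 ⇒ n - n - Q0 ⇒ n - n - n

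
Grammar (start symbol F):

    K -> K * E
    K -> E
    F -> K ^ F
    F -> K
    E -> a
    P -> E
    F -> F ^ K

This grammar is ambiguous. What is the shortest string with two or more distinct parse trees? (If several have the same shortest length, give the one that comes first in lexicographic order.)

length 1: no string has ≥2 trees
length 3: a ^ a has 2 parse trees

Two derivations of a ^ a:
  F ⇒ K ^ F ⇒ E ^ F ⇒ a ^ F ⇒ a ^ K ⇒ a ^ E ⇒ a ^ a
  F ⇒ F ^ K ⇒ K ^ K ⇒ E ^ K ⇒ a ^ K ⇒ a ^ E ⇒ a ^ a

a ^ a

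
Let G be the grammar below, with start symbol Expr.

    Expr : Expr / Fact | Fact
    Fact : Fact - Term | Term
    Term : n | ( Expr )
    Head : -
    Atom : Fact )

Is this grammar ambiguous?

(Head, Atom are unreachable from Expr, so their rules don't affect L(Expr).) Expr → Expr / Fact | Fact  ;  Fact → Fact - Term | Term  — a left-associative chain with Term at the bottom. Each string factors uniquely by precedence.

Unambiguous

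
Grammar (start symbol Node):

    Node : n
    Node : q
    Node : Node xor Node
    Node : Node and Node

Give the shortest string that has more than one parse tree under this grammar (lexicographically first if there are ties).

n and n and n

length 1: no string has ≥2 trees
length 3: no string has ≥2 trees
length 5: n and n and n has 2 parse trees

Two derivations of n and n and n:
  Node ⇒ Node and Node ⇒ n and Node ⇒ n and Node and Node ⇒ n and n and Node ⇒ n and n and n
  Node ⇒ Node and Node ⇒ Node and Node and Node ⇒ n and Node and Node ⇒ n and n and Node ⇒ n and n and n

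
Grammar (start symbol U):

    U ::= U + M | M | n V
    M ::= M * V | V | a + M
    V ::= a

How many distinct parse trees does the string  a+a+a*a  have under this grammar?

7

Parse trees for a+a+a*a:
  [U [U [M [V a]]] + [M [M a + [M [V a]]] * [V a]]]
  [U [U [M [V a]]] + [M a + [M [M [V a]] * [V a]]]]
  [U [U [U [M [V a]]] + [M [V a]]] + [M [M [V a]] * [V a]]]
  [U [U [M a + [M [V a]]]] + [M [M [V a]] * [V a]]]
  [U [M [M a + [M a + [M [V a]]]] * [V a]]]
  [U [M a + [M [M a + [M [V a]]] * [V a]]]]
  [U [M a + [M a + [M [M [V a]] * [V a]]]]]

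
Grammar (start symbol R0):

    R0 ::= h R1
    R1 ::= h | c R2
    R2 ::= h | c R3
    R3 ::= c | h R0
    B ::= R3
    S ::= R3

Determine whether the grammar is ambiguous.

(B, S are unreachable from R0, so their rules don't affect L(R0).) Restricted to the reachable nonterminals, every rule has the form A → t or A → t B, and no two rules for the same A share a first terminal. The grammar encodes a DFA — one run per string.

Unambiguous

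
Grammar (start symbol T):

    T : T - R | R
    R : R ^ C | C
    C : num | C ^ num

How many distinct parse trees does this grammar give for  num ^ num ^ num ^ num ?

8

Parse trees for num ^ num ^ num ^ num:
  [T [R [R [C num]] ^ [C [C [C num] ^ num] ^ num]]]
  [T [R [R [R [C num]] ^ [C num]] ^ [C [C num] ^ num]]]
  [T [R [R [C [C num] ^ num]] ^ [C [C num] ^ num]]]
  [T [R [R [R [C num]] ^ [C [C num] ^ num]] ^ [C num]]]
  [T [R [R [R [R [C num]] ^ [C num]] ^ [C num]] ^ [C num]]]
  [T [R [R [R [C [C num] ^ num]] ^ [C num]] ^ [C num]]]
  [T [R [R [C [C [C num] ^ num] ^ num]] ^ [C num]]]
  [T [R [C [C [C [C num] ^ num] ^ num] ^ num]]]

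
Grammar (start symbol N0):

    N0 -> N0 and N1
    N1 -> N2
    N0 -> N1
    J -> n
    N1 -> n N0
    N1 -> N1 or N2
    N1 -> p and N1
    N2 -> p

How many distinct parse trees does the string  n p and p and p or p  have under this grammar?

16

Parse trees for n p and p and p or p (showing first 6 of 16):
  [N0 [N0 [N1 n [N0 [N1 [N2 p]]]]] and [N1 [N1 p and [N1 [N2 p]]] or [N2 p]]]
  [N0 [N0 [N1 n [N0 [N1 [N2 p]]]]] and [N1 p and [N1 [N1 [N2 p]] or [N2 p]]]]
  [N0 [N0 [N0 [N1 n [N0 [N1 [N2 p]]]]] and [N1 [N2 p]]] and [N1 [N1 [N2 p]] or [N2 p]]]
  [N0 [N0 [N1 n [N0 [N0 [N1 [N2 p]]] and [N1 [N2 p]]]]] and [N1 [N1 [N2 p]] or [N2 p]]]
  [N0 [N0 [N1 n [N0 [N1 p and [N1 [N2 p]]]]]] and [N1 [N1 [N2 p]] or [N2 p]]]
  [N0 [N1 n [N0 [N0 [N1 [N2 p]]] and [N1 [N1 p and [N1 [N2 p]]] or [N2 p]]]]]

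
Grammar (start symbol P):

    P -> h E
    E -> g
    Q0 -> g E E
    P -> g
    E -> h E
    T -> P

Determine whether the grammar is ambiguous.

(Q0, T are unreachable from P, so their rules don't affect L(P).) Restricted to the reachable nonterminals, every rule has the form A → t or A → t B, and no two rules for the same A share a first terminal. The grammar encodes a DFA — one run per string.

Unambiguous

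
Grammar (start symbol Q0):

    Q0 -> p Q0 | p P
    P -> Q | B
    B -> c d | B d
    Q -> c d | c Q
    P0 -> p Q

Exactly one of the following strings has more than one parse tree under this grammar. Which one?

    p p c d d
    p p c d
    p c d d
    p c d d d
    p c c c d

p p c d

p p c d d: 1 tree
p p c d: 2 trees
p c d d: 1 tree
p c d d d: 1 tree
p c c c d: 1 tree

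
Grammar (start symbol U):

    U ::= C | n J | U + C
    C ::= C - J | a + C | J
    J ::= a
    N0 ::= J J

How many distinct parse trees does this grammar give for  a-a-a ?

Parse trees for a-a-a:
  [U [C [C [C [J a]] - [J a]] - [J a]]]

1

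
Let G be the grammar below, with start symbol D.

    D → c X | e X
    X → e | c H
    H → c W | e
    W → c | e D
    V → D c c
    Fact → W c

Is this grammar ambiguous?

(V, Fact are unreachable from D, so their rules don't affect L(D).) The reachable rules are right-linear with at most one rule per (nonterminal, next-terminal) pair. Each input token forces the next rule, so parsing is deterministic.

Unambiguous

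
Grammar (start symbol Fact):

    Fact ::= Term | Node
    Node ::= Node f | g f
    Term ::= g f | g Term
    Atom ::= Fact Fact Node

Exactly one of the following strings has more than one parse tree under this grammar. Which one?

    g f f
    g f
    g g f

g f f: 1 tree
g f: 2 trees
g g f: 1 tree

g f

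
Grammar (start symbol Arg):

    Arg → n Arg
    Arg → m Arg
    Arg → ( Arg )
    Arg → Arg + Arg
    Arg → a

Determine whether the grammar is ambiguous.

Witness: m a + a

Derivation 1: Arg ⇒ m Arg ⇒ m Arg + Arg ⇒ m a + Arg ⇒ m a + a
Derivation 2: Arg ⇒ Arg + Arg ⇒ m Arg + Arg ⇒ m a + Arg ⇒ m a + a

Two distinct leftmost derivations for the same string.

Ambiguous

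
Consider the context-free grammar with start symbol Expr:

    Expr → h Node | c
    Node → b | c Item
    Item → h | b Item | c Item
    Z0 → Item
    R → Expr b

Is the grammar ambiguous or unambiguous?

Unambiguous

(Z0, R are unreachable from Expr, so their rules don't affect L(Expr).) Each reachable nonterminal has at most one production per leading terminal, and all productions are right-linear; the derivation is determined token-by-token.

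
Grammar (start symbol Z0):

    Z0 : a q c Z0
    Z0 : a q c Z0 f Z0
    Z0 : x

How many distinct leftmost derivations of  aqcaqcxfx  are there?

Parse trees for aqcaqcxfx:
  [Z0 a q c [Z0 a q c [Z0 x] f [Z0 x]]]
  [Z0 a q c [Z0 a q c [Z0 x]] f [Z0 x]]

2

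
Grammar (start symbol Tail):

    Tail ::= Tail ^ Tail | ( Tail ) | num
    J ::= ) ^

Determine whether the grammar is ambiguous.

Witness: num ^ num ^ num

Derivation 1: Tail ⇒ Tail ^ Tail ⇒ Tail ^ Tail ^ Tail ⇒ num ^ Tail ^ Tail ⇒ num ^ num ^ Tail ⇒ num ^ num ^ num
Derivation 2: Tail ⇒ Tail ^ Tail ⇒ num ^ Tail ⇒ num ^ Tail ^ Tail ⇒ num ^ num ^ Tail ⇒ num ^ num ^ num

Two distinct leftmost derivations for the same string.

Ambiguous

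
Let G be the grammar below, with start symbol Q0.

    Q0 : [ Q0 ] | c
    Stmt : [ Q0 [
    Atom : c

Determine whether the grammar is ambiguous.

Unambiguous

Only Q0 is reachable from Q0; ignoring the rest: Each string is a nest of matched brackets around a single atom. An opening bracket forces the recursive rule; an atom forces the base rule.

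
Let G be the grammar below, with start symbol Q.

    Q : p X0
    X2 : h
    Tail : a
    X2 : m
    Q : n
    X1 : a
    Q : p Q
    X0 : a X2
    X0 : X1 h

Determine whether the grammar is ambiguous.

Witness: p a h

Derivation 1: Q ⇒ p X0 ⇒ p a X2 ⇒ p a h
Derivation 2: Q ⇒ p X0 ⇒ p X1 h ⇒ p a h

Two distinct leftmost derivations for the same string.

Ambiguous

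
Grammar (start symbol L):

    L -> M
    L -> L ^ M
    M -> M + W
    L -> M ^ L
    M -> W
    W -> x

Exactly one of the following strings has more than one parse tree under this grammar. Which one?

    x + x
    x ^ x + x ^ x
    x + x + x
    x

x ^ x + x ^ x

x + x: 1 tree
x ^ x + x ^ x: 4 trees
x + x + x: 1 tree
x: 1 tree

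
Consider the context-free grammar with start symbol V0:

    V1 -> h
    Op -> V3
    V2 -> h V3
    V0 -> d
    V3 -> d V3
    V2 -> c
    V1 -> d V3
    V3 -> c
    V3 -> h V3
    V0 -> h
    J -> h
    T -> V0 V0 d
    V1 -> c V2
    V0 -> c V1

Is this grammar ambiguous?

Unambiguous

(J, Op, T are unreachable from V0, so their rules don't affect L(V0).) The reachable rules are right-linear with at most one rule per (nonterminal, next-terminal) pair. Each input token forces the next rule, so parsing is deterministic.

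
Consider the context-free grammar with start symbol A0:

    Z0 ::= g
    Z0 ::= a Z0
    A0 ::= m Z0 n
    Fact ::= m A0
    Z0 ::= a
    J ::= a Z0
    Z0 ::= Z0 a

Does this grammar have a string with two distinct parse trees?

Witness: m a a n

Derivation 1: A0 ⇒ m Z0 n ⇒ m a Z0 n ⇒ m a a n
Derivation 2: A0 ⇒ m Z0 n ⇒ m Z0 a n ⇒ m a a n

Two distinct leftmost derivations for the same string.

Ambiguous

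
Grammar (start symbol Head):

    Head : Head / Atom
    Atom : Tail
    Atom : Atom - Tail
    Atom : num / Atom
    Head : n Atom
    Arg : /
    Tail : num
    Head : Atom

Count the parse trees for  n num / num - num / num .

3

Parse trees for n num / num - num / num:
  [Head [Head [Head n [Atom [Tail num]]] / [Atom [Atom [Tail num]] - [Tail num]]] / [Atom [Tail num]]]
  [Head [Head n [Atom [Atom num / [Atom [Tail num]]] - [Tail num]]] / [Atom [Tail num]]]
  [Head [Head n [Atom num / [Atom [Atom [Tail num]] - [Tail num]]]] / [Atom [Tail num]]]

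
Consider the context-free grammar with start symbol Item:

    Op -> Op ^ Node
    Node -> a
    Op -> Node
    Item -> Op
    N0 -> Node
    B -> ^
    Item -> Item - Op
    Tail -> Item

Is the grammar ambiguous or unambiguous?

(N0, Tail, B are unreachable from Item, so their rules don't affect L(Item).) This is a standard precedence ladder (Item over Op over Node), with each level left-recursive on its own operator ('-' at Item, '^' at Op). That structure is LR(1), hence unambiguous.

Unambiguous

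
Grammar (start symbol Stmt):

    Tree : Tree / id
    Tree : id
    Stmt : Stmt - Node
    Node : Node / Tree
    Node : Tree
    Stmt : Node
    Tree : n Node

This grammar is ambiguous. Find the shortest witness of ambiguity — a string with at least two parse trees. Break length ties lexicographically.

id / id

length 1: no string has ≥2 trees
length 2: no string has ≥2 trees
length 3: id / id has 2 parse trees

Two derivations of id / id:
  Stmt ⇒ Node ⇒ Node / Tree ⇒ Tree / Tree ⇒ id / Tree ⇒ id / id
  Stmt ⇒ Node ⇒ Tree ⇒ Tree / id ⇒ id / id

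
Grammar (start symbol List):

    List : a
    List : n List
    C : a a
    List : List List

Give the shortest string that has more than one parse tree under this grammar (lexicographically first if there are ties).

length 1: no string has ≥2 trees
length 2: no string has ≥2 trees
length 3: a a a has 2 parse trees

Two derivations of a a a:
  List ⇒ List List ⇒ a List ⇒ a List List ⇒ a a List ⇒ a a a
  List ⇒ List List ⇒ List List List ⇒ a List List ⇒ a a List ⇒ a a a

a a a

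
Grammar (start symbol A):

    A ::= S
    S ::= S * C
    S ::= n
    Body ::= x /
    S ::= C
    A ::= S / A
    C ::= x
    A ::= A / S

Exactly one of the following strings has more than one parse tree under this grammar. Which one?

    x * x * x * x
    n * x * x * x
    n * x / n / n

n * x / n / n

x * x * x * x: 1 tree
n * x * x * x: 1 tree
n * x / n / n: 4 trees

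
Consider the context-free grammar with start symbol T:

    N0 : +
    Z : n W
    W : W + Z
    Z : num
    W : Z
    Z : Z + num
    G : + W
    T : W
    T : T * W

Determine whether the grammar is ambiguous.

Witness: num + num

Derivation 1: T ⇒ W ⇒ W + Z ⇒ Z + Z ⇒ num + Z ⇒ num + num
Derivation 2: T ⇒ W ⇒ Z ⇒ Z + num ⇒ num + num

Two distinct leftmost derivations for the same string.

Ambiguous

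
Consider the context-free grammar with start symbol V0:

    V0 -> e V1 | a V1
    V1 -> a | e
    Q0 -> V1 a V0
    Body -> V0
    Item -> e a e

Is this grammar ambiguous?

Only V0, V1 are reachable from V0; ignoring the rest: The reachable rules are right-linear with at most one rule per (nonterminal, next-terminal) pair. Each input token forces the next rule, so parsing is deterministic.

Unambiguous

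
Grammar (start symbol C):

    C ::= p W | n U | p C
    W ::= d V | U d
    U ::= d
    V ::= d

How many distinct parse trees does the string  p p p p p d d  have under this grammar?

Parse trees for p p p p p d d:
  [C p [C p [C p [C p [C p [W d [V d]]]]]]]
  [C p [C p [C p [C p [C p [W [U d] d]]]]]]

2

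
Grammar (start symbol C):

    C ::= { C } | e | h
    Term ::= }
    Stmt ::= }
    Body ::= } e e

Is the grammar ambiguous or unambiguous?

Unambiguous

Only C is reachable from C; ignoring the rest: L(C) is { openⁿ atom closeⁿ : n ≥ 0 }. The bracket depth fixes n, and the derivation is forced at every step.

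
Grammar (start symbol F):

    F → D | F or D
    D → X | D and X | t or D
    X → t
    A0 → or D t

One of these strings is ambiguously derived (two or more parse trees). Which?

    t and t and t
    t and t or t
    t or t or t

t or t or t

t and t and t: 1 tree
t and t or t: 1 tree
t or t or t: 4 trees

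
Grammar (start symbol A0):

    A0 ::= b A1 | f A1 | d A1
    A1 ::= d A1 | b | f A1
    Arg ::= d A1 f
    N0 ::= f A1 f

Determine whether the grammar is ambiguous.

Only A0, A1 are reachable from A0; ignoring the rest: Restricted to the reachable nonterminals, every rule has the form A → t or A → t B, and no two rules for the same A share a first terminal. The grammar encodes a DFA — one run per string.

Unambiguous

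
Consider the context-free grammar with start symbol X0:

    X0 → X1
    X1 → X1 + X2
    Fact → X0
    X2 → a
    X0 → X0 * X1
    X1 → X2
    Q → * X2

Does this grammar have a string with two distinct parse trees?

Unambiguous

Only X0, X1, X2 are reachable from X0; ignoring the rest: This is a standard precedence ladder (X0 over X1 over X2), with each level left-recursive on its own operator ('*' at X0, '+' at X1). That structure is LR(1), hence unambiguous.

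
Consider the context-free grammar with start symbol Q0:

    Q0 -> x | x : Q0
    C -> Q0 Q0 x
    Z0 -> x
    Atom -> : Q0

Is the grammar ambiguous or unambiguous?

Unambiguous

Only Q0 is reachable from Q0; ignoring the rest: The reachable grammar is A → atom sep A | atom. Each atom is followed by either the separator (recurse) or end-of-string (stop) — no choice point.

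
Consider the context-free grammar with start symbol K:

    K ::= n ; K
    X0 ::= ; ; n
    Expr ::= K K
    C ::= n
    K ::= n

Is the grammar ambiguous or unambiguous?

Unambiguous

Only K is reachable from K; ignoring the rest: The reachable grammar is A → atom sep A | atom. Each atom is followed by either the separator (recurse) or end-of-string (stop) — no choice point.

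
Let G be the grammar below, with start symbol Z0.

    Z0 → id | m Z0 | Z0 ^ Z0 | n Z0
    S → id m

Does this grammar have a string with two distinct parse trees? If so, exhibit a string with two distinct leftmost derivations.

Witness: m id ^ id

Derivation 1: Z0 ⇒ m Z0 ⇒ m Z0 ^ Z0 ⇒ m id ^ Z0 ⇒ m id ^ id
Derivation 2: Z0 ⇒ Z0 ^ Z0 ⇒ m Z0 ^ Z0 ⇒ m id ^ Z0 ⇒ m id ^ id

Two distinct leftmost derivations for the same string.

Ambiguous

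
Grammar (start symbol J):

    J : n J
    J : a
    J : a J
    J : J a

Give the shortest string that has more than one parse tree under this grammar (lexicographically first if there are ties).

length 1: no string has ≥2 trees
length 2: a a has 2 parse trees

Two derivations of a a:
  J ⇒ a J ⇒ a a
  J ⇒ J a ⇒ a a

a a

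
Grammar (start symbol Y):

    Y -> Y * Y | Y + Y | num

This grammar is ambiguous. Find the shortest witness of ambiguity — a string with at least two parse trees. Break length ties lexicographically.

num * num * num

length 1: no string has ≥2 trees
length 3: no string has ≥2 trees
length 5: num * num * num has 2 parse trees

Two derivations of num * num * num:
  Y ⇒ Y * Y ⇒ Y * Y * Y ⇒ num * Y * Y ⇒ num * num * Y ⇒ num * num * num
  Y ⇒ Y * Y ⇒ num * Y ⇒ num * Y * Y ⇒ num * num * Y ⇒ num * num * num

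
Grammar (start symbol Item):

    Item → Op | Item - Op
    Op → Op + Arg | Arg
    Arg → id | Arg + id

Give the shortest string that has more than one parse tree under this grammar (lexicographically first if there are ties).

id + id

length 1: no string has ≥2 trees
length 3: id + id has 2 parse trees

Two derivations of id + id:
  Item ⇒ Op ⇒ Op + Arg ⇒ Arg + Arg ⇒ id + Arg ⇒ id + id
  Item ⇒ Op ⇒ Arg ⇒ Arg + id ⇒ id + id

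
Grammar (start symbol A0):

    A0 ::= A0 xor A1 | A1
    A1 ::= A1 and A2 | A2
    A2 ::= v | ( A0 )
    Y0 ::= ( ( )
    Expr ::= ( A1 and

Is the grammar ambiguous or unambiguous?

(Y0, Expr are unreachable from A0, so their rules don't affect L(A0).) This is a standard precedence ladder (A0 over A1 over A2), with each level left-recursive on its own operator ('xor' at A0, 'and' at A1). That structure is LR(1), hence unambiguous.

Unambiguous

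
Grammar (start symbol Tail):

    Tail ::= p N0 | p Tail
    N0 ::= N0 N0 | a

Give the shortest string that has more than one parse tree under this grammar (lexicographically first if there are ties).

p a a a

length 2: no string has ≥2 trees
length 3: no string has ≥2 trees
length 4: p a a a has 2 parse trees

Two derivations of p a a a:
  Tail ⇒ p N0 ⇒ p N0 N0 ⇒ p N0 N0 N0 ⇒ p a N0 N0 ⇒ p a a N0 ⇒ p a a a
  Tail ⇒ p N0 ⇒ p N0 N0 ⇒ p a N0 ⇒ p a N0 N0 ⇒ p a a N0 ⇒ p a a a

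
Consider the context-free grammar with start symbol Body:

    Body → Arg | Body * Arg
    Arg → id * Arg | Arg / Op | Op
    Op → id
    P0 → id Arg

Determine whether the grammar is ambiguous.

Witness: id * id

Derivation 1: Body ⇒ Arg ⇒ id * Arg ⇒ id * Op ⇒ id * id
Derivation 2: Body ⇒ Body * Arg ⇒ Arg * Arg ⇒ Op * Arg ⇒ id * Arg ⇒ id * Op ⇒ id * id

Two distinct leftmost derivations for the same string.

Ambiguous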